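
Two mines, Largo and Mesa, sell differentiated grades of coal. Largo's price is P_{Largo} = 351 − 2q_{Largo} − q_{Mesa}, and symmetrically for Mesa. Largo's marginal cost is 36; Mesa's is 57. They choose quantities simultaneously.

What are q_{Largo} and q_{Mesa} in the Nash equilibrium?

Mine Largo's profit: π = q_{Largo}(351 − 2q_{Largo} − q_{Mesa}) − 36q_{Largo}.
∂π/∂q_{Largo} = 315 − 4q_{Largo} − q_{Mesa} = 0 ⇒ q_{Largo} = 78.75 − 0.25q_{Mesa}.
Similarly q_{Mesa} = 73.5 − 0.25q_{Largo}.
Substituting the second reaction function into the first: q_{Largo} = 78.75 − 0.25(73.5 − 0.25q_{Largo}), which gives 0.9375q_{Largo} = 60.375 ⇒ q_{Largo} = 64.4.
Then q_{Mesa} = 73.5 − 0.25·64.4 = 57.4.

64.4, 57.4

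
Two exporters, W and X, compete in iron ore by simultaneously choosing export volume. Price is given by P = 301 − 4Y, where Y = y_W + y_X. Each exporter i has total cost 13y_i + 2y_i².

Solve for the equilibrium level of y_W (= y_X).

Exporter W's profit: π = y_W(301 − 4(y_W + y_X)) − 13y_W − 2y_W².
∂π/∂y_W = 288 − 12y_W − 4y_X = 0, so y_W = 24 − (1/3)y_X.
The game is symmetric, so in equilibrium y_X = y_W: the reaction function gives (4/3)y_W = 24, hence y_W = 18.

18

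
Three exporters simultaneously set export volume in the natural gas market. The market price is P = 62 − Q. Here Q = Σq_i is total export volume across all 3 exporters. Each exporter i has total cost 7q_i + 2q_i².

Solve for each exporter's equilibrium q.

A representative exporter's profit is π_i = q_i(62 − Q) − 7q_i − 2q_i², with Q = q_i + Σ_{j≠i} q_j.
First-order condition: 55 − 6q_i − Σ_{j≠i} q_j = 0.
Imposing symmetry (q_j = q for all j) turns Σ_{j≠i} q_j into 2q, so 55 = 8q and q = 6.875.

6.875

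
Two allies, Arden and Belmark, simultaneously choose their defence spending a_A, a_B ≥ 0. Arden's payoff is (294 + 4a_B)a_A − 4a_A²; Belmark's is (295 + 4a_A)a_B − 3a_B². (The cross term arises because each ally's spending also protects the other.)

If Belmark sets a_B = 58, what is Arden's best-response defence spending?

65.75

Expanding Arden's payoff: 294a_A + 4a_Ba_A − 4a_A².
∂π/∂a_A = 294 + 4a_B − 8a_A = 0, so a_A = 36.75 + 0.5a_B.
At a_B = 58: a_A = 36.75 + 0.5·58 = 65.75.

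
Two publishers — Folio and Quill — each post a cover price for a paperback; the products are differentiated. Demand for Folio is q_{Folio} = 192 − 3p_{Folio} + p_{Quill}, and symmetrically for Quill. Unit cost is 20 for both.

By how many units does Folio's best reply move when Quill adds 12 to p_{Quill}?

Folio's profit: π = (p_{Folio} − 20)(192 − 3p_{Folio} + p_{Quill}).
∂π/∂p_{Folio} = 252 − 6p_{Folio} + p_{Quill} = 0 ⇒ p_{Folio} = 42 + (1/6)p_{Quill}.
The reaction-function slope is 1/6, so a 12-unit rise in p_{Quill} moves p_{Folio} by 1/6 × 12 = 2. Folio's best response rises — the actions are strategic complements.

2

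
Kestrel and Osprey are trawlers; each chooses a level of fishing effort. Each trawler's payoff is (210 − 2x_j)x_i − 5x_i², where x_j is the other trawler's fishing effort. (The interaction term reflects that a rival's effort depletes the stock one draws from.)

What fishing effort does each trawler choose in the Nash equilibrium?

Kestrel's payoff is (210 − 2x_O)x_K − 5x_K².
∂π/∂x_K = 210 − 2x_O − 10x_K = 0, so x_K = 21 − 0.2x_O.
The game is symmetric, so in equilibrium x_O = x_K: the reaction function gives 1.2x_K = 21, hence x_K = 17.5.

17.5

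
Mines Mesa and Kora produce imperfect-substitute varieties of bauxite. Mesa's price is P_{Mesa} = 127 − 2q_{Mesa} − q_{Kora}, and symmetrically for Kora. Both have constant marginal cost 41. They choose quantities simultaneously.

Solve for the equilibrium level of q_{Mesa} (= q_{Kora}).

17.2

Mine Mesa's profit: π = q_{Mesa}(127 − 2q_{Mesa} − q_{Kora}) − 41q_{Mesa}.
∂π/∂q_{Mesa} = 86 − 4q_{Mesa} − q_{Kora} = 0 ⇒ q_{Mesa} = 21.5 − 0.25q_{Kora}.
The game is symmetric, so in equilibrium q_{Kora} = q_{Mesa}: the reaction function gives 1.25q_{Mesa} = 21.5, hence q_{Mesa} = 17.2.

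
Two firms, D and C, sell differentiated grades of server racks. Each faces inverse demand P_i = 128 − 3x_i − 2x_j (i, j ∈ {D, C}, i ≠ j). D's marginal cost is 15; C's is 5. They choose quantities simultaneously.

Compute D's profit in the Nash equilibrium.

546.75

Firm D's profit: π = x_D(128 − 3x_D − 2x_C) − 15x_D.
∂π/∂x_D = 113 − 6x_D − 2x_C = 0 ⇒ x_D = 113/6 − (1/3)x_C.
Similarly x_C = 20.5 − (1/3)x_D.
Substituting the second reaction function into the first: x_D = 113/6 − (1/3)(20.5 − (1/3)x_D), which gives (8/9)x_D = 12 ⇒ x_D = 13.5.
Then x_C = 20.5 − (1/3)·13.5 = 16.
P_D = 128 − 3·13.5 − 2·16 = 55.5.
Profit = (55.5 − 15)·13.5 = 546.75.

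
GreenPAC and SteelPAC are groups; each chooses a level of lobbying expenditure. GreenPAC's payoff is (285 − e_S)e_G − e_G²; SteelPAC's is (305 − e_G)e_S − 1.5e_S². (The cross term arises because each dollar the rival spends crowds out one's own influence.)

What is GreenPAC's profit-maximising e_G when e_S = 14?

Expanding GreenPAC's payoff: 285e_G − e_Se_G − e_G².
∂π/∂e_G = 285 − e_S − 2e_G = 0, so e_G = 142.5 − 0.5e_S.
At e_S = 14: e_G = 142.5 − 0.5·14 = 135.5.

135.5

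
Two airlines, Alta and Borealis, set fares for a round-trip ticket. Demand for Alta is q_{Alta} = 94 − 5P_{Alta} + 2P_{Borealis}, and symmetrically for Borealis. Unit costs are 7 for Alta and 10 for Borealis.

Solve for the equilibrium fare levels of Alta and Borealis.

Alta's profit: π = (P_{Alta} − 7)(94 − 5P_{Alta} + 2P_{Borealis}).
∂π/∂P_{Alta} = 129 − 10P_{Alta} + 2P_{Borealis} = 0 ⇒ P_{Alta} = 12.9 + 0.2P_{Borealis}.
Similarly P_{Borealis} = 14.4 + 0.2P_{Alta}.
Solving the two reaction functions simultaneously: (1 − (0.2)(0.2))P_{Alta} = 12.9 + 0.2·14.4, so 0.96P_{Alta} = 15.78 and P_{Alta} = 16.4375.
Then P_{Borealis} = 14.4 + 0.2·16.4375 = 17.6875.

16.4375, 17.6875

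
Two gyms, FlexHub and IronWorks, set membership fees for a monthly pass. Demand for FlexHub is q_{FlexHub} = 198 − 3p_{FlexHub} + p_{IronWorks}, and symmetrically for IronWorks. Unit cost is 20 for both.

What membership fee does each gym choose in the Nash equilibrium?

51.6

FlexHub's profit: π = (p_{FlexHub} − 20)(198 − 3p_{FlexHub} + p_{IronWorks}).
∂π/∂p_{FlexHub} = 258 − 6p_{FlexHub} + p_{IronWorks} = 0 ⇒ p_{FlexHub} = 43 + (1/6)p_{IronWorks}.
The game is symmetric, so in equilibrium p_{IronWorks} = p_{FlexHub}: the reaction function gives (5/6)p_{FlexHub} = 43, hence p_{FlexHub} = 51.6.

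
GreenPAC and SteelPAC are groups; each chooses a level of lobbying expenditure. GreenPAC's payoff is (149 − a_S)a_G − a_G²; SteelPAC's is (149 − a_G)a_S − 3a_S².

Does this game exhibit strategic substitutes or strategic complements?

Expanding GreenPAC's payoff: 149a_G − a_Sa_G − a_G².
∂π/∂a_G = 149 − a_S − 2a_G = 0, so a_G = 74.5 − 0.5a_S.
The best-response slope da_G/da_S = −0.5 < 0: the reaction function is downward-sloping, so the choices are strategic substitutes.

strategic substitutes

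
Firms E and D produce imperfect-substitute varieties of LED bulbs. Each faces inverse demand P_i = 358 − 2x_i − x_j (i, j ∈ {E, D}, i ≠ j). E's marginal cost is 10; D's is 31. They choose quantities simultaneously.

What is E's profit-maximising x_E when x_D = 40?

Firm E's profit: π = x_E(358 − 2x_E − x_D) − 10x_E.
∂π/∂x_E = 348 − 4x_E − x_D = 0 ⇒ x_E = 87 − 0.25x_D.
At x_D = 40: x_E = 87 − 0.25·40 = 77.

77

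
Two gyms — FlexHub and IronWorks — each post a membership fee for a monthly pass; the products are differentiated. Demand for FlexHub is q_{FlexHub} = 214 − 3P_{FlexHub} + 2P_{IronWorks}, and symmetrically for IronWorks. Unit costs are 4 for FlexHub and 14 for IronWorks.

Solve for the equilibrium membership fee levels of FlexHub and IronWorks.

58.375, 62.125

FlexHub's profit: π = (P_{FlexHub} − 4)(214 − 3P_{FlexHub} + 2P_{IronWorks}).
∂π/∂P_{FlexHub} = 226 − 6P_{FlexHub} + 2P_{IronWorks} = 0 ⇒ P_{FlexHub} = 113/3 + (1/3)P_{IronWorks}.
Similarly P_{IronWorks} = 128/3 + (1/3)P_{FlexHub}.
Substituting the second reaction function into the first: P_{FlexHub} = 113/3 + (1/3)(128/3 + (1/3)P_{FlexHub}), which gives (8/9)P_{FlexHub} = 467/9 ⇒ P_{FlexHub} = 58.375.
Then P_{IronWorks} = 128/3 + (1/3)·58.375 = 62.125.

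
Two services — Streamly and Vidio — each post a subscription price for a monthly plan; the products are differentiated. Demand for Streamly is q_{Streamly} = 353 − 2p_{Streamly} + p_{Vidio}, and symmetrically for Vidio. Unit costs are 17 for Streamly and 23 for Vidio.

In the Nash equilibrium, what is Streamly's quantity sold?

225.6

Streamly's profit: π = (p_{Streamly} − 17)(353 − 2p_{Streamly} + p_{Vidio}).
∂π/∂p_{Streamly} = 387 − 4p_{Streamly} + p_{Vidio} = 0 ⇒ p_{Streamly} = 96.75 + 0.25p_{Vidio}.
Similarly p_{Vidio} = 99.75 + 0.25p_{Streamly}.
Plugging p_{Vidio} into Streamly's best response: p_{Streamly} = 96.75 + 0.25(99.75 + 0.25p_{Streamly}) ⇒ 0.9375p_{Streamly} = 121.6875, so p_{Streamly} = 129.8.
Then p_{Vidio} = 99.75 + 0.25·129.8 = 132.2.
q_{Streamly} = 353 − 2·129.8 + 132.2 = 225.6.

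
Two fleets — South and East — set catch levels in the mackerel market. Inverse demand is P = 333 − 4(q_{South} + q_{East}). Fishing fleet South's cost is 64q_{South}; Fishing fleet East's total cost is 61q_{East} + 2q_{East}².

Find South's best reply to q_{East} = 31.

Fishing fleet South's profit: π = q_{South}(333 − 4(q_{South} + q_{East})) − 64q_{South}.
∂π/∂q_{South} = 269 − 8q_{South} − 4q_{East} = 0, so q_{South} = 33.625 − 0.5q_{East}.
At q_{East} = 31: q_{South} = 33.625 − 0.5·31 = 18.125.

18.125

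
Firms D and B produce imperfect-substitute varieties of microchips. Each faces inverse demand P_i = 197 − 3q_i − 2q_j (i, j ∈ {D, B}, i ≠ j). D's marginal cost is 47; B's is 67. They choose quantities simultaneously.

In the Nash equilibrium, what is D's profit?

1200

Firm D's profit: π = q_D(197 − 3q_D − 2q_B) − 47q_D.
∂π/∂q_D = 150 − 6q_D − 2q_B = 0 ⇒ q_D = 25 − (1/3)q_B.
Similarly q_B = 65/3 − (1/3)q_D.
Plugging q_B into D's best response: q_D = 25 − (1/3)(65/3 − (1/3)q_D) ⇒ (8/9)q_D = 160/9, so q_D = 20.
Then q_B = 65/3 − (1/3)·20 = 15.
P_D = 197 − 3·20 − 2·15 = 107.
Profit = (107 − 47)·20 = 1200.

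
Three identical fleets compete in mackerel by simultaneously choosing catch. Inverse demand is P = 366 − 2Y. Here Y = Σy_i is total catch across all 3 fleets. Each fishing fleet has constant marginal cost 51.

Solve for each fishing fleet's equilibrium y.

A representative fishing fleet's profit is π_i = y_i(366 − 2Y) − 51y_i, with Y = y_i + Σ_{j≠i} y_j.
First-order condition: 315 − 4y_i − 2Σ_{j≠i} y_j = 0.
With identical fishing fleets, set every y_j = y: then 315 − 4y − 4y = 0, i.e. y = 315/8 = 39.375.

39.375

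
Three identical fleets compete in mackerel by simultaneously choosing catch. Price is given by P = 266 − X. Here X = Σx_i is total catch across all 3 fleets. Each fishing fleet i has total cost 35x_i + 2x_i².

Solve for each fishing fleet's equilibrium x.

A representative fishing fleet's profit is π_i = x_i(266 − X) − 35x_i − 2x_i², with X = x_i + Σ_{j≠i} x_j.
First-order condition: 231 − 6x_i − Σ_{j≠i} x_j = 0.
With identical fishing fleets, set every x_j = x: then 231 − 6x − 2x = 0, i.e. x = 231/8 = 28.875.

28.875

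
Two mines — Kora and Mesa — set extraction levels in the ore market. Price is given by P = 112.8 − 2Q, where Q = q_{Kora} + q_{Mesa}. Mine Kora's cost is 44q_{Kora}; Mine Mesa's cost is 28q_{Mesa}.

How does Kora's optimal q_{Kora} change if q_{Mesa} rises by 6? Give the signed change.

-3

Mine Kora's profit: π = q_{Kora}(112.8 − 2(q_{Kora} + q_{Mesa})) − 44q_{Kora}.
∂π/∂q_{Kora} = 68.8 − 4q_{Kora} − 2q_{Mesa} = 0, so q_{Kora} = 17.2 − 0.5q_{Mesa}.
The reaction-function slope is −0.5, so a 6-unit rise in q_{Mesa} moves q_{Kora} by −0.5 × 6 = −3. Kora's best response falls — the actions are strategic substitutes.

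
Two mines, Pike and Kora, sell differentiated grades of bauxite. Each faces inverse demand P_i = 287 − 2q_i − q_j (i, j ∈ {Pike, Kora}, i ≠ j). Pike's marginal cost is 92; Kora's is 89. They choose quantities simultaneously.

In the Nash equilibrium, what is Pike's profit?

3010.88

Mine Pike's profit: π = q_{Pike}(287 − 2q_{Pike} − q_{Kora}) − 92q_{Pike}.
∂π/∂q_{Pike} = 195 − 4q_{Pike} − q_{Kora} = 0 ⇒ q_{Pike} = 48.75 − 0.25q_{Kora}.
Similarly q_{Kora} = 49.5 − 0.25q_{Pike}.
Solving the two reaction functions simultaneously: (1 − (−0.25)(−0.25))q_{Pike} = 48.75 − 0.25·49.5, so 0.9375q_{Pike} = 36.375 and q_{Pike} = 38.8.
Then q_{Kora} = 49.5 − 0.25·38.8 = 39.8.
P_{Pike} = 287 − 2·38.8 − 39.8 = 169.6.
Profit = (169.6 − 92)·38.8 = 3010.88.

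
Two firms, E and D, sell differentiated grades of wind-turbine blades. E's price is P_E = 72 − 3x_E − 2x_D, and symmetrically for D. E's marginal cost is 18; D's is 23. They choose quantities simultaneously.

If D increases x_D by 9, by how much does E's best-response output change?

Firm E's profit: π = x_E(72 − 3x_E − 2x_D) − 18x_E.
∂π/∂x_E = 54 − 6x_E − 2x_D = 0 ⇒ x_E = 9 − (1/3)x_D.
The reaction-function slope is −1/3, so a 9-unit rise in x_D moves x_E by −1/3 × 9 = −3. E's best response falls — the actions are strategic substitutes.

-3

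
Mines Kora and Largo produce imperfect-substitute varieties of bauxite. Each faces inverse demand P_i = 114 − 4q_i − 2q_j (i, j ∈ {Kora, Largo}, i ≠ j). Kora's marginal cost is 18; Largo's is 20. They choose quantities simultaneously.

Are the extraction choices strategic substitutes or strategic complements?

Mine Kora's profit: π = q_{Kora}(114 − 4q_{Kora} − 2q_{Largo}) − 18q_{Kora}.
∂π/∂q_{Kora} = 96 − 8q_{Kora} − 2q_{Largo} = 0 ⇒ q_{Kora} = 12 − 0.25q_{Largo}.
The best-response slope dq_{Kora}/dq_{Largo} = −0.25 < 0: the reaction function is downward-sloping, so the choices are strategic substitutes.

strategic substitutes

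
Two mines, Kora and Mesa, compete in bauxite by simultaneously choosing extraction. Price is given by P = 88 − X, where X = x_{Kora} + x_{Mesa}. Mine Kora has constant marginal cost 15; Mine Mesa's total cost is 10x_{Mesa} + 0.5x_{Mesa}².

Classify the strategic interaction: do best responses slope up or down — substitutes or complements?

strategic substitutes

Mine Kora's profit: π = x_{Kora}(88 − (x_{Kora} + x_{Mesa})) − 15x_{Kora}.
∂π/∂x_{Kora} = 73 − 2x_{Kora} − x_{Mesa} = 0, so x_{Kora} = 36.5 − 0.5x_{Mesa}.
The best-response slope dx_{Kora}/dx_{Mesa} = −0.5 < 0: the reaction function is downward-sloping, so the choices are strategic substitutes.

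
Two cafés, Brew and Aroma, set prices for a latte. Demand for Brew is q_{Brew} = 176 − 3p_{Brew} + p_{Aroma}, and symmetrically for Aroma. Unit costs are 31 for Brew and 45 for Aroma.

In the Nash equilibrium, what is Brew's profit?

Brew's profit: π = (p_{Brew} − 31)(176 − 3p_{Brew} + p_{Aroma}).
∂π/∂p_{Brew} = 269 − 6p_{Brew} + p_{Aroma} = 0 ⇒ p_{Brew} = 269/6 + (1/6)p_{Aroma}.
Similarly p_{Aroma} = 311/6 + (1/6)p_{Brew}.
Plugging p_{Aroma} into Brew's best response: p_{Brew} = 269/6 + (1/6)(311/6 + (1/6)p_{Brew}) ⇒ (35/36)p_{Brew} = 1925/36, so p_{Brew} = 55.
Then p_{Aroma} = 311/6 + (1/6)·55 = 61.
q_{Brew} = 176 − 3·55 + 61 = 72.
Profit = (55 − 31)·72 = 1728.

1728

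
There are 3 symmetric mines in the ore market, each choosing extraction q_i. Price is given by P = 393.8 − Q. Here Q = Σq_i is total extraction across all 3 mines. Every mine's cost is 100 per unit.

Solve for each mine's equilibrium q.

A representative mine's profit is π_i = q_i(393.8 − Q) − 100q_i, with Q = q_i + Σ_{j≠i} q_j.
First-order condition: 293.8 − 2q_i − Σ_{j≠i} q_j = 0.
Imposing symmetry (q_j = q for all j) turns Σ_{j≠i} q_j into 2q, so 293.8 = 4q and q = 73.45.

73.45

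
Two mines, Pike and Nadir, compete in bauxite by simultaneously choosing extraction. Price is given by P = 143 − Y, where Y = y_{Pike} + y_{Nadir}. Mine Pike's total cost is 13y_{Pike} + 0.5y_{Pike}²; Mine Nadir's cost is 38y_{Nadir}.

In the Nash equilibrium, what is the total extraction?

68

Mine Pike's profit: π = y_{Pike}(143 − (y_{Pike} + y_{Nadir})) − 13y_{Pike} − 0.5y_{Pike}².
∂π/∂y_{Pike} = 130 − 3y_{Pike} − y_{Nadir} = 0, so y_{Pike} = 130/3 − (1/3)y_{Nadir}.
For Nadir: ∂π/∂y_{Nadir} = 105 − 2y_{Nadir} − y_{Pike} = 0 ⇒ y_{Nadir} = 52.5 − 0.5y_{Pike}.
Plugging y_{Nadir} into Pike's best response: y_{Pike} = 130/3 − (1/3)(52.5 − 0.5y_{Pike}) ⇒ (5/6)y_{Pike} = 155/6, so y_{Pike} = 31.
Then y_{Nadir} = 52.5 − 0.5·31 = 37.
Total extraction: 31 + 37 = 68.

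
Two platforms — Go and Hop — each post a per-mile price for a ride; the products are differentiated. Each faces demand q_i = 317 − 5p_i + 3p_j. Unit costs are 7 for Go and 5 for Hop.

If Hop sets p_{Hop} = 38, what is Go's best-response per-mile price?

Go's profit: π = (p_{Go} − 7)(317 − 5p_{Go} + 3p_{Hop}).
∂π/∂p_{Go} = 352 − 10p_{Go} + 3p_{Hop} = 0 ⇒ p_{Go} = 35.2 + 0.3p_{Hop}.
At p_{Hop} = 38: p_{Go} = 35.2 + 0.3·38 = 46.6.

46.6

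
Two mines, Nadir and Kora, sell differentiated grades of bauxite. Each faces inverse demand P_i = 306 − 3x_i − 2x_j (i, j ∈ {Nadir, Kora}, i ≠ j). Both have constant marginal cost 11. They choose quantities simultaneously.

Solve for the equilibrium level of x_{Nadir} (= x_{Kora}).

36.875

Mine Nadir's profit: π = x_{Nadir}(306 − 3x_{Nadir} − 2x_{Kora}) − 11x_{Nadir}.
∂π/∂x_{Nadir} = 295 − 6x_{Nadir} − 2x_{Kora} = 0 ⇒ x_{Nadir} = 295/6 − (1/3)x_{Kora}.
The game is symmetric, so in equilibrium x_{Kora} = x_{Nadir}: the reaction function gives (4/3)x_{Nadir} = 295/6, hence x_{Nadir} = 36.875.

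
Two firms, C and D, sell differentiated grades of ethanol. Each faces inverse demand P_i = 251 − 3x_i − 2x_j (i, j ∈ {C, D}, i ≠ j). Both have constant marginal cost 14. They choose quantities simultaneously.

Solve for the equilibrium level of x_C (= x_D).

29.625

Firm C's profit: π = x_C(251 − 3x_C − 2x_D) − 14x_C.
∂π/∂x_C = 237 − 6x_C − 2x_D = 0 ⇒ x_C = 39.5 − (1/3)x_D.
By symmetry x_D = x_C; substituting into the reaction function, (4/3)x_C = 39.5 and x_C = 29.625.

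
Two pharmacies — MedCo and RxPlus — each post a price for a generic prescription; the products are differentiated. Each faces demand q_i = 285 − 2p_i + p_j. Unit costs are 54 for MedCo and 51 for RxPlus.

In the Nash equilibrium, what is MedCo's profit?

MedCo's profit: π = (p_{MedCo} − 54)(285 − 2p_{MedCo} + p_{RxPlus}).
∂π/∂p_{MedCo} = 393 − 4p_{MedCo} + p_{RxPlus} = 0 ⇒ p_{MedCo} = 98.25 + 0.25p_{RxPlus}.
Similarly p_{RxPlus} = 96.75 + 0.25p_{MedCo}.
Solving the two reaction functions simultaneously: (1 − (0.25)(0.25))p_{MedCo} = 98.25 + 0.25·96.75, so 0.9375p_{MedCo} = 122.4375 and p_{MedCo} = 130.6.
Then p_{RxPlus} = 96.75 + 0.25·130.6 = 129.4.
q_{MedCo} = 285 − 2·130.6 + 129.4 = 153.2.
Profit = (130.6 − 54)·153.2 = 11735.12.

11735.12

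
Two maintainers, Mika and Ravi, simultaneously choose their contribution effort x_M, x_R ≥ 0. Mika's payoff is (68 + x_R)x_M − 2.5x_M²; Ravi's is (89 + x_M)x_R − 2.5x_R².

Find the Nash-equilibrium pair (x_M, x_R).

Expanding Mika's payoff: 68x_M + x_Rx_M − 2.5x_M².
∂π/∂x_M = 68 + x_R − 5x_M = 0, so x_M = 13.6 + 0.2x_R.
Likewise for Ravi: x_R = 17.8 + 0.2x_M.
Solving the two reaction functions simultaneously: (1 − (0.2)(0.2))x_M = 13.6 + 0.2·17.8, so 0.96x_M = 17.16 and x_M = 17.875.
Then x_R = 17.8 + 0.2·17.875 = 21.375.

17.875, 21.375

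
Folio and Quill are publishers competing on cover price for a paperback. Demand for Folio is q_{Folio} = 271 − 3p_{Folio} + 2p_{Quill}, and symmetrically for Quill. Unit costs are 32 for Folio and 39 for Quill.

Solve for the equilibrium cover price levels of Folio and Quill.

Folio's profit: π = (p_{Folio} − 32)(271 − 3p_{Folio} + 2p_{Quill}).
∂π/∂p_{Folio} = 367 − 6p_{Folio} + 2p_{Quill} = 0 ⇒ p_{Folio} = 367/6 + (1/3)p_{Quill}.
Similarly p_{Quill} = 194/3 + (1/3)p_{Folio}.
Plugging p_{Quill} into Folio's best response: p_{Folio} = 367/6 + (1/3)(194/3 + (1/3)p_{Folio}) ⇒ (8/9)p_{Folio} = 1489/18, so p_{Folio} = 93.0625.
Then p_{Quill} = 194/3 + (1/3)·93.0625 = 95.6875.

93.0625, 95.6875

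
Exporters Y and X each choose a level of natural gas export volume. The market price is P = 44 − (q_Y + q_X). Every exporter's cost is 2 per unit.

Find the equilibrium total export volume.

28

Exporter Y's profit: π = q_Y(44 − (q_Y + q_X)) − 2q_Y.
∂π/∂q_Y = 42 − 2q_Y − q_X = 0, so q_Y = 21 − 0.5q_X.
By symmetry q_X = q_Y; substituting into the reaction function, 1.5q_Y = 21 and q_Y = 14.
Total export volume: 14 + 14 = 28.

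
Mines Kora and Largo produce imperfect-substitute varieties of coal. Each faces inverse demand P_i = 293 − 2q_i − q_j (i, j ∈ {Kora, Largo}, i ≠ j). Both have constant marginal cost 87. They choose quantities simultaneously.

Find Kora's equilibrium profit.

3394.88

Mine Kora's profit: π = q_{Kora}(293 − 2q_{Kora} − q_{Largo}) − 87q_{Kora}.
∂π/∂q_{Kora} = 206 − 4q_{Kora} − q_{Largo} = 0 ⇒ q_{Kora} = 51.5 − 0.25q_{Largo}.
By symmetry q_{Largo} = q_{Kora}; substituting into the reaction function, 1.25q_{Kora} = 51.5 and q_{Kora} = 41.2.
P_{Kora} = 293 − 2·41.2 − 41.2 = 169.4.
Profit = (169.4 − 87)·41.2 = 3394.88.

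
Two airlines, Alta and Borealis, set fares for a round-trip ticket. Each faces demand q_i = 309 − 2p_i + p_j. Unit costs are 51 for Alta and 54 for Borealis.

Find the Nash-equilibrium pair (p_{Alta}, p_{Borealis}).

137.4, 138.6

Alta's profit: π = (p_{Alta} − 51)(309 − 2p_{Alta} + p_{Borealis}).
∂π/∂p_{Alta} = 411 − 4p_{Alta} + p_{Borealis} = 0 ⇒ p_{Alta} = 102.75 + 0.25p_{Borealis}.
Similarly p_{Borealis} = 104.25 + 0.25p_{Alta}.
Plugging p_{Borealis} into Alta's best response: p_{Alta} = 102.75 + 0.25(104.25 + 0.25p_{Alta}) ⇒ 0.9375p_{Alta} = 128.8125, so p_{Alta} = 137.4.
Then p_{Borealis} = 104.25 + 0.25·137.4 = 138.6.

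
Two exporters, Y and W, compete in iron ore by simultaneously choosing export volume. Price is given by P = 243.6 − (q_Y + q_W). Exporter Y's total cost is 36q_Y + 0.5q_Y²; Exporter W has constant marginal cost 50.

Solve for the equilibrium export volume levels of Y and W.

44.32, 74.64

Exporter Y's profit: π = q_Y(243.6 − (q_Y + q_W)) − 36q_Y − 0.5q_Y².
∂π/∂q_Y = 207.6 − 3q_Y − q_W = 0, so q_Y = 69.2 − (1/3)q_W.
For W: ∂π/∂q_W = 193.6 − 2q_W − q_Y = 0 ⇒ q_W = 96.8 − 0.5q_Y.
Solving the two reaction functions simultaneously: (1 − (−1/3)(−0.5))q_Y = 69.2 − (1/3)·96.8, so (5/6)q_Y = 554/15 and q_Y = 44.32.
Then q_W = 96.8 − 0.5·44.32 = 74.64.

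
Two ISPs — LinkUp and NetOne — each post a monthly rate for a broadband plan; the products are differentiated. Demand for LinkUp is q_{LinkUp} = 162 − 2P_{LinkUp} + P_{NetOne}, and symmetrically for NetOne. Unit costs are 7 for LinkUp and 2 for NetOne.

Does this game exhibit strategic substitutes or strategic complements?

LinkUp's profit: π = (P_{LinkUp} − 7)(162 − 2P_{LinkUp} + P_{NetOne}).
∂π/∂P_{LinkUp} = 176 − 4P_{LinkUp} + P_{NetOne} = 0 ⇒ P_{LinkUp} = 44 + 0.25P_{NetOne}.
The best-response slope dP_{LinkUp}/dP_{NetOne} = 0.25 > 0: the reaction function is upward-sloping, so the choices are strategic complements.

strategic complements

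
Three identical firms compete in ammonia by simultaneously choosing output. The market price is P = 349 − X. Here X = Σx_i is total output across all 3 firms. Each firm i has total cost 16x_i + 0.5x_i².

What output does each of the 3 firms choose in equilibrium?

A representative firm's profit is π_i = x_i(349 − X) − 16x_i − 0.5x_i², with X = x_i + Σ_{j≠i} x_j.
First-order condition: 333 − 3x_i − Σ_{j≠i} x_j = 0.
Imposing symmetry (x_j = x for all j) turns Σ_{j≠i} x_j into 2x, so 333 = 5x and x = 66.6.

66.6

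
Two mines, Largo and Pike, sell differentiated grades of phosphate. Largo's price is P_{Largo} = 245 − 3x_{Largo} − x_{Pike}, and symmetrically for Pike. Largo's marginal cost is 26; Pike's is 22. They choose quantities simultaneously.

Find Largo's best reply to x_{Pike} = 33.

31

Mine Largo's profit: π = x_{Largo}(245 − 3x_{Largo} − x_{Pike}) − 26x_{Largo}.
∂π/∂x_{Largo} = 219 − 6x_{Largo} − x_{Pike} = 0 ⇒ x_{Largo} = 36.5 − (1/6)x_{Pike}.
At x_{Pike} = 33: x_{Largo} = 36.5 − (1/6)·33 = 31.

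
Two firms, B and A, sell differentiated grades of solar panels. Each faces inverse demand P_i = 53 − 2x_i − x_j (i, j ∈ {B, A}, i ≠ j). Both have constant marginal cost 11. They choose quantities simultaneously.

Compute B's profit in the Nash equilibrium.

Firm B's profit: π = x_B(53 − 2x_B − x_A) − 11x_B.
∂π/∂x_B = 42 − 4x_B − x_A = 0 ⇒ x_B = 10.5 − 0.25x_A.
Setting x_B = x_A in the reaction function: x_B = 10.5 − 0.25x_B, so x_B = 10.5 / 1.25 = 8.4.
P_B = 53 − 2·8.4 − 8.4 = 27.8.
Profit = (27.8 − 11)·8.4 = 141.12.

141.12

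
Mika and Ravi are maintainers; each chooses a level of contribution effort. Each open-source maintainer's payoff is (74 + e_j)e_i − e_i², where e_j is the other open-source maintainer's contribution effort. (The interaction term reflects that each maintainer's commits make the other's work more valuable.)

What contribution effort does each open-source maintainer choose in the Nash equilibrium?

Mika's payoff is (74 + e_R)e_M − e_M².
∂π/∂e_M = 74 + e_R − 2e_M = 0, so e_M = 37 + 0.5e_R.
The game is symmetric, so in equilibrium e_R = e_M: the reaction function gives 0.5e_M = 37, hence e_M = 74.

74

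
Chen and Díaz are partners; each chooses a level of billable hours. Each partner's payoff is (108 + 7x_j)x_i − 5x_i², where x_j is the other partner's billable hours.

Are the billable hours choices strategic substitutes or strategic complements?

strategic complements

Chen's payoff is (108 + 7x_D)x_C − 5x_C².
∂π/∂x_C = 108 + 7x_D − 10x_C = 0, so x_C = 10.8 + 0.7x_D.
The best-response slope dx_C/dx_D = 0.7 > 0: the reaction function is upward-sloping, so the choices are strategic complements.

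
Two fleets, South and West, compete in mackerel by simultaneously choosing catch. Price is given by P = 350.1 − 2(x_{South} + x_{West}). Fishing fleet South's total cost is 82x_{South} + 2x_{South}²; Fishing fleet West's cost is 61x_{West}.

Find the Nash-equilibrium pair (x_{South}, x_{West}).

Fishing fleet South's profit: π = x_{South}(350.1 − 2(x_{South} + x_{West})) − 82x_{South} − 2x_{South}².
∂π/∂x_{South} = 268.1 − 8x_{South} − 2x_{West} = 0, so x_{South} = 33.5125 − 0.25x_{West}.
For West: ∂π/∂x_{West} = 289.1 − 4x_{West} − 2x_{South} = 0 ⇒ x_{West} = 72.275 − 0.5x_{South}.
Substituting the second reaction function into the first: x_{South} = 33.5125 − 0.25(72.275 − 0.5x_{South}), which gives 0.875x_{South} = 2471/160 ⇒ x_{South} = 17.65.
Then x_{West} = 72.275 − 0.5·17.65 = 63.45.

17.65, 63.45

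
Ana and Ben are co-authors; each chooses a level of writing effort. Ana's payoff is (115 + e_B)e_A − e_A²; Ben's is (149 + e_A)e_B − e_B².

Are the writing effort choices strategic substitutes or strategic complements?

Expanding Ana's payoff: 115e_A + e_Be_A − e_A².
∂π/∂e_A = 115 + e_B − 2e_A = 0, so e_A = 57.5 + 0.5e_B.
The best-response slope de_A/de_B = 0.5 > 0: the reaction function is upward-sloping, so the choices are strategic complements.

strategic complements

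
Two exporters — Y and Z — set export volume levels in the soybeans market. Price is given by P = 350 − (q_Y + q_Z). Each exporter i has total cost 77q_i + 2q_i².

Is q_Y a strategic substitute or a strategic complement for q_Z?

strategic substitutes

Exporter Y's profit: π = q_Y(350 − (q_Y + q_Z)) − 77q_Y − 2q_Y².
∂π/∂q_Y = 273 − 6q_Y − q_Z = 0, so q_Y = 45.5 − (1/6)q_Z.
The best-response slope dq_Y/dq_Z = −1/6 < 0: the reaction function is downward-sloping, so the choices are strategic substitutes.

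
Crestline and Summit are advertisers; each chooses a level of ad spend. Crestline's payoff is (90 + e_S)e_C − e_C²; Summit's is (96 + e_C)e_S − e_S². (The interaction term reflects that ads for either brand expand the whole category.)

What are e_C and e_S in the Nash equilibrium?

92, 94

Expanding Crestline's payoff: 90e_C + e_Se_C − e_C².
∂π/∂e_C = 90 + e_S − 2e_C = 0, so e_C = 45 + 0.5e_S.
Likewise for Summit: e_S = 48 + 0.5e_C.
Substituting the second reaction function into the first: e_C = 45 + 0.5(48 + 0.5e_C), which gives 0.75e_C = 69 ⇒ e_C = 92.
Then e_S = 48 + 0.5·92 = 94.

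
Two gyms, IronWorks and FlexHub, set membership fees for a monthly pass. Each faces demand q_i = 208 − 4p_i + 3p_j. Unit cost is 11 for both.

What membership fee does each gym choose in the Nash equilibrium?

IronWorks's profit: π = (p_{IronWorks} − 11)(208 − 4p_{IronWorks} + 3p_{FlexHub}).
∂π/∂p_{IronWorks} = 252 − 8p_{IronWorks} + 3p_{FlexHub} = 0 ⇒ p_{IronWorks} = 31.5 + 0.375p_{FlexHub}.
By symmetry p_{FlexHub} = p_{IronWorks}; substituting into the reaction function, 0.625p_{IronWorks} = 31.5 and p_{IronWorks} = 50.4.

50.4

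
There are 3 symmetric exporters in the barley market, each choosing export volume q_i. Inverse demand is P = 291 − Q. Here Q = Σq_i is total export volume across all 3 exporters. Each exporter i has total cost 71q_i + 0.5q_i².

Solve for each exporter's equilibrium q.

A representative exporter's profit is π_i = q_i(291 − Q) − 71q_i − 0.5q_i², with Q = q_i + Σ_{j≠i} q_j.
First-order condition: 220 − 3q_i − Σ_{j≠i} q_j = 0.
Imposing symmetry (q_j = q for all j) turns Σ_{j≠i} q_j into 2q, so 220 = 5q and q = 44.

44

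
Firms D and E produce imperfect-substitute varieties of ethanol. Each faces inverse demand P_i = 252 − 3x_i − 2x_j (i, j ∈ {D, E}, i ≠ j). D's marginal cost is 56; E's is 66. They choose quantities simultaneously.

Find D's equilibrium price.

Firm D's profit: π = x_D(252 − 3x_D − 2x_E) − 56x_D.
∂π/∂x_D = 196 − 6x_D − 2x_E = 0 ⇒ x_D = 98/3 − (1/3)x_E.
Similarly x_E = 31 − (1/3)x_D.
Solving the two reaction functions simultaneously: (1 − (−1/3)(−1/3))x_D = 98/3 − (1/3)·31, so (8/9)x_D = 67/3 and x_D = 25.125.
Then x_E = 31 − (1/3)·25.125 = 22.625.
P_D = 252 − 3·25.125 − 2·22.625 = 131.375.

131.375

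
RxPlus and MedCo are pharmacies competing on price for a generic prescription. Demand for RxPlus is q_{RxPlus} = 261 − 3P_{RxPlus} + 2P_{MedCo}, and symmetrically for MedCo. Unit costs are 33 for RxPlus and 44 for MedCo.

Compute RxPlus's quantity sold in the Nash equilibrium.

RxPlus's profit: π = (P_{RxPlus} − 33)(261 − 3P_{RxPlus} + 2P_{MedCo}).
∂π/∂P_{RxPlus} = 360 − 6P_{RxPlus} + 2P_{MedCo} = 0 ⇒ P_{RxPlus} = 60 + (1/3)P_{MedCo}.
Similarly P_{MedCo} = 65.5 + (1/3)P_{RxPlus}.
Plugging P_{MedCo} into RxPlus's best response: P_{RxPlus} = 60 + (1/3)(65.5 + (1/3)P_{RxPlus}) ⇒ (8/9)P_{RxPlus} = 491/6, so P_{RxPlus} = 92.0625.
Then P_{MedCo} = 65.5 + (1/3)·92.0625 = 96.1875.
q_{RxPlus} = 261 − 3·92.0625 + 2·96.1875 = 177.1875.

177.1875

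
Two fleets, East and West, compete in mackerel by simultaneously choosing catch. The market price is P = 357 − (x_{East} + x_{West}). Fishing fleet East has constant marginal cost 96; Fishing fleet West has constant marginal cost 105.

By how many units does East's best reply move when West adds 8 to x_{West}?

Fishing fleet East's profit: π = x_{East}(357 − (x_{East} + x_{West})) − 96x_{East}.
∂π/∂x_{East} = 261 − 2x_{East} − x_{West} = 0, so x_{East} = 130.5 − 0.5x_{West}.
The reaction-function slope is −0.5, so an 8-unit rise in x_{West} moves x_{East} by −0.5 × 8 = −4. East's best response falls — the actions are strategic substitutes.

-4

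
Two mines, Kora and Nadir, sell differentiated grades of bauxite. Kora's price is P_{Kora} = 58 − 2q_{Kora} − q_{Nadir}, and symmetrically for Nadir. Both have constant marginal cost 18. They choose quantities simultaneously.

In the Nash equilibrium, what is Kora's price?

Mine Kora's profit: π = q_{Kora}(58 − 2q_{Kora} − q_{Nadir}) − 18q_{Kora}.
∂π/∂q_{Kora} = 40 − 4q_{Kora} − q_{Nadir} = 0 ⇒ q_{Kora} = 10 − 0.25q_{Nadir}.
The game is symmetric, so in equilibrium q_{Nadir} = q_{Kora}: the reaction function gives 1.25q_{Kora} = 10, hence q_{Kora} = 8.
P_{Kora} = 58 − 2·8 − 8 = 34.

34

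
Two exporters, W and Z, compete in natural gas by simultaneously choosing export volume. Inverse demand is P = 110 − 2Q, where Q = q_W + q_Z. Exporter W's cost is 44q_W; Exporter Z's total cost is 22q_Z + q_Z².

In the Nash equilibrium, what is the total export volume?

22

Exporter W's profit: π = q_W(110 − 2(q_W + q_Z)) − 44q_W.
∂π/∂q_W = 66 − 4q_W − 2q_Z = 0, so q_W = 16.5 − 0.5q_Z.
For Z: ∂π/∂q_Z = 88 − 6q_Z − 2q_W = 0 ⇒ q_Z = 44/3 − (1/3)q_W.
Substituting the second reaction function into the first: q_W = 16.5 − 0.5(44/3 − (1/3)q_W), which gives (5/6)q_W = 55/6 ⇒ q_W = 11.
Then q_Z = 44/3 − (1/3)·11 = 11.
Total export volume: 11 + 11 = 22.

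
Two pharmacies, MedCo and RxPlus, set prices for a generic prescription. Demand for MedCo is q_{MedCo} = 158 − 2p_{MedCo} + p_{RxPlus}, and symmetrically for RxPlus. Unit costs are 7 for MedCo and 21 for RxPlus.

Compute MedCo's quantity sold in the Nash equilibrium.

MedCo's profit: π = (p_{MedCo} − 7)(158 − 2p_{MedCo} + p_{RxPlus}).
∂π/∂p_{MedCo} = 172 − 4p_{MedCo} + p_{RxPlus} = 0 ⇒ p_{MedCo} = 43 + 0.25p_{RxPlus}.
Similarly p_{RxPlus} = 50 + 0.25p_{MedCo}.
Solving the two reaction functions simultaneously: (1 − (0.25)(0.25))p_{MedCo} = 43 + 0.25·50, so 0.9375p_{MedCo} = 55.5 and p_{MedCo} = 59.2.
Then p_{RxPlus} = 50 + 0.25·59.2 = 64.8.
q_{MedCo} = 158 − 2·59.2 + 64.8 = 104.4.

104.4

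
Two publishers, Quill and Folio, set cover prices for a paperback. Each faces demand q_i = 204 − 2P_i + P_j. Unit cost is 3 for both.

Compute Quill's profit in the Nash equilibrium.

8978

Quill's profit: π = (P_{Quill} − 3)(204 − 2P_{Quill} + P_{Folio}).
∂π/∂P_{Quill} = 210 − 4P_{Quill} + P_{Folio} = 0 ⇒ P_{Quill} = 52.5 + 0.25P_{Folio}.
Setting P_{Quill} = P_{Folio} in the reaction function: P_{Quill} = 52.5 + 0.25P_{Quill}, so P_{Quill} = 52.5 / 0.75 = 70.
q_{Quill} = 204 − 2·70 + 70 = 134.
Profit = (70 − 3)·134 = 8978.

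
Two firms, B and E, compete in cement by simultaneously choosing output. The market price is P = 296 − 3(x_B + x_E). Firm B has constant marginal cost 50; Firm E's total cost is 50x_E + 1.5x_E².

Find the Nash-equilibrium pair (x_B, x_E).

32.8, 16.4

Firm B's profit: π = x_B(296 − 3(x_B + x_E)) − 50x_B.
∂π/∂x_B = 246 − 6x_B − 3x_E = 0, so x_B = 41 − 0.5x_E.
For E: ∂π/∂x_E = 246 − 9x_E − 3x_B = 0 ⇒ x_E = 82/3 − (1/3)x_B.
Plugging x_E into B's best response: x_B = 41 − 0.5(82/3 − (1/3)x_B) ⇒ (5/6)x_B = 82/3, so x_B = 32.8.
Then x_E = 82/3 − (1/3)·32.8 = 16.4.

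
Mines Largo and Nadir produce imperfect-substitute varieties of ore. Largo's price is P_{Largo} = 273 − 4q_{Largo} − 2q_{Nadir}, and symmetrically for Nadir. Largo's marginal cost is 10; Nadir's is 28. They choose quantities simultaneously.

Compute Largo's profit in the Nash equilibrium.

2894.44

Mine Largo's profit: π = q_{Largo}(273 − 4q_{Largo} − 2q_{Nadir}) − 10q_{Largo}.
∂π/∂q_{Largo} = 263 − 8q_{Largo} − 2q_{Nadir} = 0 ⇒ q_{Largo} = 32.875 − 0.25q_{Nadir}.
Similarly q_{Nadir} = 30.625 − 0.25q_{Largo}.
Substituting the second reaction function into the first: q_{Largo} = 32.875 − 0.25(30.625 − 0.25q_{Largo}), which gives 0.9375q_{Largo} = 807/32 ⇒ q_{Largo} = 26.9.
Then q_{Nadir} = 30.625 − 0.25·26.9 = 23.9.
P_{Largo} = 273 − 4·26.9 − 2·23.9 = 117.6.
Profit = (117.6 − 10)·26.9 = 2894.44.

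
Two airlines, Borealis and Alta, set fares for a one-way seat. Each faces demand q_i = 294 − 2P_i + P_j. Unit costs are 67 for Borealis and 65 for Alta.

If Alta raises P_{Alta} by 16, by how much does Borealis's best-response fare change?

4

Borealis's profit: π = (P_{Borealis} − 67)(294 − 2P_{Borealis} + P_{Alta}).
∂π/∂P_{Borealis} = 428 − 4P_{Borealis} + P_{Alta} = 0 ⇒ P_{Borealis} = 107 + 0.25P_{Alta}.
The reaction-function slope is 0.25, so a 16-unit rise in P_{Alta} moves P_{Borealis} by 0.25 × 16 = 4. Borealis's best response rises — the actions are strategic complements.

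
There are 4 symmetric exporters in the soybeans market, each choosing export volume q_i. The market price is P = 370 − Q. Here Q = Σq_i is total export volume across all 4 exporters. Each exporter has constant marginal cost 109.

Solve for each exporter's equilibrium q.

52.2

A representative exporter's profit is π_i = q_i(370 − Q) − 109q_i, with Q = q_i + Σ_{j≠i} q_j.
First-order condition: 261 − 2q_i − Σ_{j≠i} q_j = 0.
In a symmetric equilibrium every exporter chooses the same q, so Σ_{j≠i} q_j = 3q. The condition becomes 261 − 5q = 0, giving q = 261/5 = 52.2.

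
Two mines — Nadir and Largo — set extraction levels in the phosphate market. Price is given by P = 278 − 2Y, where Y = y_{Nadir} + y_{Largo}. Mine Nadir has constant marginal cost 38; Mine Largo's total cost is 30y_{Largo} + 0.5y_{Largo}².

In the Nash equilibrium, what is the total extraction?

Mine Nadir's profit: π = y_{Nadir}(278 − 2(y_{Nadir} + y_{Largo})) − 38y_{Nadir}.
∂π/∂y_{Nadir} = 240 − 4y_{Nadir} − 2y_{Largo} = 0, so y_{Nadir} = 60 − 0.5y_{Largo}.
For Largo: ∂π/∂y_{Largo} = 248 − 5y_{Largo} − 2y_{Nadir} = 0 ⇒ y_{Largo} = 49.6 − 0.4y_{Nadir}.
Solving the two reaction functions simultaneously: (1 − (−0.5)(−0.4))y_{Nadir} = 60 − 0.5·49.6, so 0.8y_{Nadir} = 35.2 and y_{Nadir} = 44.
Then y_{Largo} = 49.6 − 0.4·44 = 32.
Total extraction: 44 + 32 = 76.

76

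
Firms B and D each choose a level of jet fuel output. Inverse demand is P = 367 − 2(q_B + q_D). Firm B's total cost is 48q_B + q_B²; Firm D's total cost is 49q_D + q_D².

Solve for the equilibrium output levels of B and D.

Firm B's profit: π = q_B(367 − 2(q_B + q_D)) − 48q_B − q_B².
∂π/∂q_B = 319 − 6q_B − 2q_D = 0, so q_B = 319/6 − (1/3)q_D.
By the same steps for D: q_D = 53 − (1/3)q_B.
Substituting the second reaction function into the first: q_B = 319/6 − (1/3)(53 − (1/3)q_B), which gives (8/9)q_B = 35.5 ⇒ q_B = 39.9375.
Then q_D = 53 − (1/3)·39.9375 = 39.6875.

39.9375, 39.6875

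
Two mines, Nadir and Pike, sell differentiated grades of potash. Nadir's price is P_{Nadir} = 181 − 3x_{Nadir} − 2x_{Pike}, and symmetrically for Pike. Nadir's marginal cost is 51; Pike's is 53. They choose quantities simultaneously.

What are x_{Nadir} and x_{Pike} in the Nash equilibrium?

16.375, 15.875

Mine Nadir's profit: π = x_{Nadir}(181 − 3x_{Nadir} − 2x_{Pike}) − 51x_{Nadir}.
∂π/∂x_{Nadir} = 130 − 6x_{Nadir} − 2x_{Pike} = 0 ⇒ x_{Nadir} = 65/3 − (1/3)x_{Pike}.
Similarly x_{Pike} = 64/3 − (1/3)x_{Nadir}.
Solving the two reaction functions simultaneously: (1 − (−1/3)(−1/3))x_{Nadir} = 65/3 − (1/3)·(64/3), so (8/9)x_{Nadir} = 131/9 and x_{Nadir} = 16.375.
Then x_{Pike} = 64/3 − (1/3)·16.375 = 15.875.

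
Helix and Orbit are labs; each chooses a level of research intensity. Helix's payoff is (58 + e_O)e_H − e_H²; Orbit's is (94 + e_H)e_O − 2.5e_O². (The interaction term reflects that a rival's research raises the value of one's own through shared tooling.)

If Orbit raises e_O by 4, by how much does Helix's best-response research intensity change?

2

Expanding Helix's payoff: 58e_H + e_Oe_H − e_H².
∂π/∂e_H = 58 + e_O − 2e_H = 0, so e_H = 29 + 0.5e_O.
The reaction-function slope is 0.5, so a 4-unit rise in e_O moves e_H by 0.5 × 4 = 2. Helix's best response rises — the actions are strategic complements.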